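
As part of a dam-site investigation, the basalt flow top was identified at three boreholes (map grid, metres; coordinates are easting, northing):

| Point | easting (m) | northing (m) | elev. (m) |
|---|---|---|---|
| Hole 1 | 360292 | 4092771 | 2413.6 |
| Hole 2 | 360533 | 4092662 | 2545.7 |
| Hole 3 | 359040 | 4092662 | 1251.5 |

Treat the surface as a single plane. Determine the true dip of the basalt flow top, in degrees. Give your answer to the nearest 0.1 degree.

48.2°

Let the plane be z = a·easting + b·northing + c.
Hole 2−Hole 1: 241a − 109b = 132.1;  Hole 3−Hole 1: −1252a − 109b = −1162.1.
Solving gives a = 0.86685, b = 0.70468.
Gradient magnitude |∇z| = √(a² + b²) = √(0.75142 + 0.49657) = 1.11713.
True dip = arctan(1.11713) = 48.2°, dipping toward SW (azimuth ≈ 231°).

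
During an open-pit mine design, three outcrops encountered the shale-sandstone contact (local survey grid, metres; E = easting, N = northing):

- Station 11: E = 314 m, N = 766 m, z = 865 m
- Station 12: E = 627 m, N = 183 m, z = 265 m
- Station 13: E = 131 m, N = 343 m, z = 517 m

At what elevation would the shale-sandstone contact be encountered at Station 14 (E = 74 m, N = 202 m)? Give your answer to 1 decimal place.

Let the plane be z = a·E + b·N + c.
Station 12−Station 11: 313a − 583b = −600;  Station 13−Station 11: −183a − 423b = −348.
Solving gives a = −0.21296, b = 0.91483.
Then c = 865 − a·314 − b·766 = 231.11.
At (74, 202): z = −15.8 + 184.8 + 231.11 = 400.1 m.

400.1 m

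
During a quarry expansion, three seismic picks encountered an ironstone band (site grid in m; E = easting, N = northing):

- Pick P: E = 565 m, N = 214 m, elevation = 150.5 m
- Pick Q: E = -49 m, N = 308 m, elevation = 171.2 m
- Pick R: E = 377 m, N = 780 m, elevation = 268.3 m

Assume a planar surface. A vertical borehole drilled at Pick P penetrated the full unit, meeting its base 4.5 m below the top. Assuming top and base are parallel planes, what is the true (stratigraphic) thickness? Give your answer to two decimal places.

Two edge vectors: Pick P→Pick Q = (-614, 94, 20.7), Pick P→Pick R = (-188, 566, 117.8).
Normal n = (Pick P→Pick Q) × (Pick P→Pick R) = (-643, 68437.6, -329852).
So ∂z/∂E = −n_x/n_z = −0.00195 and ∂z/∂N = −n_y/n_z = 0.20748.
|∇z| = √(a²+b²) = 0.20749, so dip δ = arctan(0.20749) = 11.72°.
True thickness = vertical thickness × cos δ = 4.5 × cos 11.72° = 4.41 m.

4.41 m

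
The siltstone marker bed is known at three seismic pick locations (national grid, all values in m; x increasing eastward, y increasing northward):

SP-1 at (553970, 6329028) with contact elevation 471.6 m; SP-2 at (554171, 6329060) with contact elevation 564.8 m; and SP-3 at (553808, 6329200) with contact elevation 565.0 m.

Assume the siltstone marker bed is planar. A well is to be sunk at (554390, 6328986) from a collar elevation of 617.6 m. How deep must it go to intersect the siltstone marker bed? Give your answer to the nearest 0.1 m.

44.0 m

Two edge vectors: SP-1→SP-2 = (201, 32, 93.2), SP-1→SP-3 = (-162, 172, 93.4).
Normal n = (SP-1→SP-2) × (SP-1→SP-3) = (-13041.6, -33871.8, 39756).
So ∂z/∂x = −n_x/n_z = 0.328041050 and ∂z/∂y = −n_y/n_z = 0.851992152.
Intercept c from SP-1: 471.6 − 181724.90 − 5392282.19 = −5573535.49.
At (554390, 6328986): z_contact = 181862.68 + 5392246.40 − 5573535.49 = 573.59 m.
Depth below ground = 617.6 − 573.59 = 44.0 m.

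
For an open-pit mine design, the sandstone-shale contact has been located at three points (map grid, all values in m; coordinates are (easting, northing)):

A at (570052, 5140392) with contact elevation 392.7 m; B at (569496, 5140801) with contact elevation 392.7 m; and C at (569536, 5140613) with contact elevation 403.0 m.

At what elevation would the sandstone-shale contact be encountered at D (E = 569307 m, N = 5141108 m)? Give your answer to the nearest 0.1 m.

381.8 m

Two edge vectors: A→B = (-556, 409, 0), A→C = (-516, 221, 10.3).
Normal n = (A→B) × (A→C) = (4212.7, 5726.8, 88168).
So ∂z/∂E = −n_x/n_z = −0.047780374 and ∂z/∂N = −n_y/n_z = −0.064953271.
Intercept c from A: 392.7 + 27237.30 + 333885.27 = 361515.27.
At (569307, 5141108): z = −27201.7 − 333931.8 + 361515.27 = 381.8 m.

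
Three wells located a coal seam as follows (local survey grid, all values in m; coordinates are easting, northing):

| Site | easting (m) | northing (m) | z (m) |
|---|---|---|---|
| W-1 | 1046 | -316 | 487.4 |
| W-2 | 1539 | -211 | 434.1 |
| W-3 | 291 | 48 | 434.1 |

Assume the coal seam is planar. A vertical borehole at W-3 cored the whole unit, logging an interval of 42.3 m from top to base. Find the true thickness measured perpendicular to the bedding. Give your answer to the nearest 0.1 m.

Let the plane be z = a·easting + b·northing + c.
W-2−W-1: 493a + 105b = −53.3;  W-3−W-1: −755a + 364b = −53.3.
Solving gives a = −0.05336, b = −0.25710.
|∇z| = √(a²+b²) = 0.26258, so dip δ = arctan(0.26258) = 14.71°.
True thickness = vertical thickness × cos δ = 42.3 × cos 14.71° = 40.9 m.

40.9 m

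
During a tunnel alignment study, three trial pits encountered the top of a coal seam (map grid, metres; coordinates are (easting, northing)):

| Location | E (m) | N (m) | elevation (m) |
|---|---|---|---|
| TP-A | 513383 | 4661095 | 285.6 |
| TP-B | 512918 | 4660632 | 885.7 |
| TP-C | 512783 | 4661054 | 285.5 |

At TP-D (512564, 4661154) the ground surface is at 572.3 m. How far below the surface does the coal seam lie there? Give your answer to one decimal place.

Let the plane be z = a·E + b·N + c.
TP-B−TP-A: −465a − 463b = 600.1;  TP-C−TP-A: −600a − 41b = −0.1.
Solving gives a = 0.095272769, b = −1.391796626.
Then c = 285.6 − a·513383 − b·4661095 = 6438670.47.
At (512564, 4661154): z_contact = 48833.39 − 6487378.41 + 6438670.47 = 125.46 m.
Depth below ground = 572.3 − 125.46 = 446.8 m.

446.8 m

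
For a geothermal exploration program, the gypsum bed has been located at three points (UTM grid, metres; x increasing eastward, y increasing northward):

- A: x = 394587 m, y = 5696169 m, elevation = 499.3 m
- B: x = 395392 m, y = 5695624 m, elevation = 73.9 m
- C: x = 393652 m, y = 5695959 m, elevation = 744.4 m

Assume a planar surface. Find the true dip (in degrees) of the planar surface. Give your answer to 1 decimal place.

23.8°

Two edge vectors: A→B = (805, -545, -425.4), A→C = (-935, -210, 245.1).
Normal n = (A→B) × (A→C) = (-222913.5, 200443.5, -678625).
So ∂z/∂x = −n_x/n_z = −0.32848 and ∂z/∂y = −n_y/n_z = 0.29537.
Gradient magnitude |∇z| = √(a² + b²) = √(0.10790 + 0.08724) = 0.44175.
True dip = arctan(0.44175) = 23.8°, dipping toward SE (azimuth ≈ 132°).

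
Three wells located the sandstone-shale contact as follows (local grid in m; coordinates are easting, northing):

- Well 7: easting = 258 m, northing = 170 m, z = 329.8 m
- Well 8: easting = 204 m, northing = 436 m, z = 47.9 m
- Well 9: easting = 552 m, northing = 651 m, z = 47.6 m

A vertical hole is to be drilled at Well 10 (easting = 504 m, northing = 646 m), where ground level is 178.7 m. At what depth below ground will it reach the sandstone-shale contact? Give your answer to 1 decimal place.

154.3 m

Two edge vectors: Well 7→Well 8 = (-54, 266, -281.9), Well 7→Well 9 = (294, 481, -282.2).
Normal n = (Well 7→Well 8) × (Well 7→Well 9) = (60528.7, -98117.4, -104178).
So ∂z/∂easting = −n_x/n_z = 0.58101 and ∂z/∂northing = −n_y/n_z = −0.94182.
Intercept c from Well 7: 329.8 − 149.90 + 160.11 = 340.01.
At (504, 646): z_contact = 292.83 − 608.42 + 340.01 = 24.42 m.
Depth below ground = 178.7 − 24.42 = 154.3 m.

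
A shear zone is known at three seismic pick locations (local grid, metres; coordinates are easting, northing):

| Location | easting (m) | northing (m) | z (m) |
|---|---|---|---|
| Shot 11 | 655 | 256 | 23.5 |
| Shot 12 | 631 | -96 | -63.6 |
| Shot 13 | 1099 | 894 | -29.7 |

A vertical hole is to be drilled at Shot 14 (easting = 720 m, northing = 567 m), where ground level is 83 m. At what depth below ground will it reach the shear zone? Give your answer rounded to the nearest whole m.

Let the plane be z = a·easting + b·northing + c.
Shot 12−Shot 11: −24a − 352b = −87.1;  Shot 13−Shot 11: 444a + 638b = −53.2.
Solving gives a = −0.52701, b = 0.28338.
Then c = 23.5 − a·655 − b·256 = 296.15.
At (720, 567): z_contact = −379.4 + 160.7 + 296.15 = 77.4 m.
Depth below ground = 83 − 77.4 = 6 m.

6 m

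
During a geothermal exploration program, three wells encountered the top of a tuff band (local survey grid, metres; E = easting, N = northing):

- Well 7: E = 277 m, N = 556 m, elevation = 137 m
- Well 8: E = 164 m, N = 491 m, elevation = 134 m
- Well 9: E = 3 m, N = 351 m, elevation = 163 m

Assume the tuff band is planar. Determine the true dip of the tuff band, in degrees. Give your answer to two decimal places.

Let the plane be z = a·E + b·N + c.
Well 8−Well 7: −113a − 65b = −3;  Well 9−Well 7: −274a − 205b = 26.
Solving gives a = 0.43044, b = −0.70215.
Gradient magnitude |∇z| = √(a² + b²) = √(0.18528 + 0.49301) = 0.82358.
True dip = arctan(0.82358) = 39.47°, dipping toward NNW (azimuth ≈ 328°).

39.47°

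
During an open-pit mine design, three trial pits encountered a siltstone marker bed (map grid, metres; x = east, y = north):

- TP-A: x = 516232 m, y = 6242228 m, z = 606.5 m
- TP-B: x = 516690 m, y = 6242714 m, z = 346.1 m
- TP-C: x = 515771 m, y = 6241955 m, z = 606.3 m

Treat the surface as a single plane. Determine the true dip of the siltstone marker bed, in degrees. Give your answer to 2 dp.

54.66°

Let the plane be z = a·x + b·y + c.
TP-B−TP-A: 458a + 486b = −260.4;  TP-C−TP-A: −461a − 273b = −0.2.
Solving gives a = 0.71897, b = −1.21335.
Gradient magnitude |∇z| = √(a² + b²) = √(0.51691 + 1.47221) = 1.41036.
True dip = arctan(1.41036) = 54.66°, dipping toward NNW (azimuth ≈ 329°).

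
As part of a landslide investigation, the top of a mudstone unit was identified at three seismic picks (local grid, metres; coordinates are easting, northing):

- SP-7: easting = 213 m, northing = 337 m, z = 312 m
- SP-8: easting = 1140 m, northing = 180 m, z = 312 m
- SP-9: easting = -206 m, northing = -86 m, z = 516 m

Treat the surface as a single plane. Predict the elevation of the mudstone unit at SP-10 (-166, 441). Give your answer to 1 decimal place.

295.6 m

Two edge vectors: SP-7→SP-8 = (927, -157, 0), SP-7→SP-9 = (-419, -423, 204).
Normal n = (SP-7→SP-8) × (SP-7→SP-9) = (-32028, -189108, -457904).
So ∂z/∂easting = −n_x/n_z = −0.069945 and ∂z/∂northing = −n_y/n_z = −0.412986.
Intercept c from SP-7: 312 + 14.90 + 139.18 = 466.07.
At (-166, 441): z = 11.6 − 182.1 + 466.07 = 295.6 m.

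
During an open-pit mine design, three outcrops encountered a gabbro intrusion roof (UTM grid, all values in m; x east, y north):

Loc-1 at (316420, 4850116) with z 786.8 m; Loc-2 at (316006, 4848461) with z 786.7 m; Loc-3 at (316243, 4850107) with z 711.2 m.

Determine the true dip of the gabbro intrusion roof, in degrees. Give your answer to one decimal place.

Let the plane be z = a·x + b·y + c.
Loc-2−Loc-1: −414a − 1655b = −0.1;  Loc-3−Loc-1: −177a − 9b = −75.6.
Solving gives a = 0.43262, b = −0.10816.
Gradient magnitude |∇z| = √(a² + b²) = √(0.18716 + 0.01170) = 0.44593.
True dip = arctan(0.44593) = 24.0°, dipping toward WNW (azimuth ≈ 284°).

24.0°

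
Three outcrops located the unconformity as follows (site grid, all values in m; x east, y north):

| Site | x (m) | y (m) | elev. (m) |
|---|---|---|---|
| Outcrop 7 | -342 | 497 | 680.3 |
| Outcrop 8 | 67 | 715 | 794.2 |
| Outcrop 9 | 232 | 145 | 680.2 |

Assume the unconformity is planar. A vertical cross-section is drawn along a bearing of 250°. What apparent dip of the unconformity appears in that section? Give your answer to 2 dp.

12.58°

Two edge vectors: Outcrop 7→Outcrop 8 = (409, 218, 113.9), Outcrop 7→Outcrop 9 = (574, -352, -0.1).
Normal n = (Outcrop 7→Outcrop 8) × (Outcrop 7→Outcrop 9) = (40071, 65419.5, -269100).
So ∂z/∂x = −n_x/n_z = 0.14891 and ∂z/∂y = −n_y/n_z = 0.24310.
Unit vector along 250° is (sin 250°, cos 250°) = (-0.9397, -0.3420).
Slope in that direction = a·(-0.9397) + b·(-0.3420) = −0.22307.
Apparent dip = arctan|0.22307| = 12.58° (true dip is 15.9°, so apparent ≤ true as expected).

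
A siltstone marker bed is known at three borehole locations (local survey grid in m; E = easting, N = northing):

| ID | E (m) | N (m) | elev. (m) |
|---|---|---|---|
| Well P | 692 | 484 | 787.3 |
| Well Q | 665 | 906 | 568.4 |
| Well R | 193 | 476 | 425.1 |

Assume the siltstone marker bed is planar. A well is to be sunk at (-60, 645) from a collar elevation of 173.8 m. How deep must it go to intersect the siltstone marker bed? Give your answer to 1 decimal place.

Let the plane be z = a·E + b·N + c.
Well Q−Well P: −27a + 422b = −218.9;  Well R−Well P: −499a − 8b = −362.2.
Solving gives a = 0.73342, b = −0.47180.
Then c = 787.3 − a·692 − b·484 = 508.13.
At (-60, 645): z_contact = −44.00 − 304.31 + 508.13 = 159.81 m.
Depth below ground = 173.8 − 159.81 = 14.0 m.

14.0 m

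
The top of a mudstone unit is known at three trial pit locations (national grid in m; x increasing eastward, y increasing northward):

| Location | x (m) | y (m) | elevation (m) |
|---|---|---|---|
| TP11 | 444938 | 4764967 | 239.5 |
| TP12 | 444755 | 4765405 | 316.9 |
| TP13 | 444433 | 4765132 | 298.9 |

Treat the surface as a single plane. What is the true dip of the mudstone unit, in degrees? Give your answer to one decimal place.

Let the plane be z = a·x + b·y + c.
TP12−TP11: −183a + 438b = 77.4;  TP13−TP11: −505a + 165b = 59.4.
Solving gives a = −0.06935, b = 0.14774.
Gradient magnitude |∇z| = √(a² + b²) = √(0.00481 + 0.02183) = 0.16320.
True dip = arctan(0.16320) = 9.3°, dipping toward SSE (azimuth ≈ 155°).

9.3°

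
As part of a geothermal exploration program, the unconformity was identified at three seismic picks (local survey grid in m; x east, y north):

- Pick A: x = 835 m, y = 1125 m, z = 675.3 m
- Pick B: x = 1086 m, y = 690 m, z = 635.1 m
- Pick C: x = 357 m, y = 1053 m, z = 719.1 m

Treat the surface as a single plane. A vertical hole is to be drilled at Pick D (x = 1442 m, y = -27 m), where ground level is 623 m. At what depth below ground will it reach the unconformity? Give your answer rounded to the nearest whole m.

Two edge vectors: Pick A→Pick B = (251, -435, -40.2), Pick A→Pick C = (-478, -72, 43.8).
Normal n = (Pick A→Pick B) × (Pick A→Pick C) = (-21947.4, 8221.8, -226002).
So ∂z/∂x = −n_x/n_z = −0.09711 and ∂z/∂y = −n_y/n_z = 0.03638.
Intercept c from Pick A: 675.3 + 81.09 − 40.93 = 715.46.
At (1442, -27): z_contact = −140.0 − 1.0 + 715.46 = 574.4 m.
Depth below ground = 623 − 574.4 = 49 m.

49 m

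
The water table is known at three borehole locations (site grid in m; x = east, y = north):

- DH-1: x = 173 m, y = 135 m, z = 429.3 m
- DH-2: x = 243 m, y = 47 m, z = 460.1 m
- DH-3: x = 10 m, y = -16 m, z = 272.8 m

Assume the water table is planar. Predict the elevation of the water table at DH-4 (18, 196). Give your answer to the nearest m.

329 m

Let the plane be z = a·x + b·y + c.
DH-2−DH-1: 70a − 88b = 30.8;  DH-3−DH-1: −163a − 151b = −156.5.
Solving gives a = 0.73946, b = 0.23820.
Then c = 429.3 − a·173 − b·135 = 269.22.
At (18, 196): z = 13.3 + 46.7 + 269.22 = 329.2 m.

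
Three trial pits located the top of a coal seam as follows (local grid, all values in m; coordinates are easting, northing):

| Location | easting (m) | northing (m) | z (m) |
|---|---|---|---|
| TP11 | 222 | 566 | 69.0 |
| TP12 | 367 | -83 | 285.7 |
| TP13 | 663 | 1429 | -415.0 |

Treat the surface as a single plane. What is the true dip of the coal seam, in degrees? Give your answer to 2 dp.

Two edge vectors: TP11→TP12 = (145, -649, 216.7), TP11→TP13 = (441, 863, -484).
Normal n = (TP11→TP12) × (TP11→TP13) = (127103.9, 165744.7, 411344).
So ∂z/∂easting = −n_x/n_z = −0.30900 and ∂z/∂northing = −n_y/n_z = −0.40293.
Gradient magnitude |∇z| = √(a² + b²) = √(0.09548 + 0.16236) = 0.50777.
True dip = arctan(0.50777) = 26.92°, dipping toward NE (azimuth ≈ 037°).

26.92°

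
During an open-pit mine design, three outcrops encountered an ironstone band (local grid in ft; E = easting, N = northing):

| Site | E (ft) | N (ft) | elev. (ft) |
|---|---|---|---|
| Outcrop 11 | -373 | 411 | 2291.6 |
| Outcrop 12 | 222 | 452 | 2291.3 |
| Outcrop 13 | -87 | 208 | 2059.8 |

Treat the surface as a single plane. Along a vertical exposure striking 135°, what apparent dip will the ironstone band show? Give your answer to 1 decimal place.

Let the plane be z = a·E + b·N + c.
Outcrop 12−Outcrop 11: 595a + 41b = −0.3;  Outcrop 13−Outcrop 11: 286a − 203b = −231.8.
Solving gives a = −0.07218, b = 1.04018.
Unit vector along 135° is (sin 135°, cos 135°) = (0.7071, -0.7071).
Slope in that direction = a·(0.7071) + b·(-0.7071) = −0.78656.
Apparent dip = arctan|0.78656| = 38.2° (true dip is 46.2°, so apparent ≤ true as expected).

38.2°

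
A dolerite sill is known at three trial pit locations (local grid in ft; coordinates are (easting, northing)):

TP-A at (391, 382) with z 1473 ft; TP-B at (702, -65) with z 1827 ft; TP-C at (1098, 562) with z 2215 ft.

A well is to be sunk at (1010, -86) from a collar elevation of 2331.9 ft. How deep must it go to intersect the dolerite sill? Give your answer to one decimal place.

176.4 ft

Two edge vectors: TP-A→TP-B = (311, -447, 354), TP-A→TP-C = (707, 180, 742).
Normal n = (TP-A→TP-B) × (TP-A→TP-C) = (-395394, 19516, 372009).
So ∂z/∂E = −n_x/n_z = 1.062861 and ∂z/∂N = −n_y/n_z = −0.052461.
Intercept c from TP-A: 1473 − 415.58 + 20.04 = 1077.46.
At (1010, -86): z_contact = 1073.49 + 4.51 + 1077.46 = 2155.46 ft.
Depth below ground = 2331.9 − 2155.46 = 176.4 ft.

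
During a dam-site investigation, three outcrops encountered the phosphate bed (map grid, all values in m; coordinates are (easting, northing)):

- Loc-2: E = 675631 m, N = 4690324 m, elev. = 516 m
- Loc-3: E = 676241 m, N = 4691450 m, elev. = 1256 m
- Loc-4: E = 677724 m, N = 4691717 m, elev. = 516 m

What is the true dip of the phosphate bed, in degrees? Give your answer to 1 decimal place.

51.0°

Let the plane be z = a·E + b·N + c.
Loc-3−Loc-2: 610a + 1126b = 740;  Loc-4−Loc-2: 2093a + 1393b = 0.
Solving gives a = −0.68403, b = 1.02776.
Gradient magnitude |∇z| = √(a² + b²) = √(0.46789 + 1.05629) = 1.23458.
True dip = arctan(1.23458) = 51.0°, dipping toward SSE (azimuth ≈ 146°).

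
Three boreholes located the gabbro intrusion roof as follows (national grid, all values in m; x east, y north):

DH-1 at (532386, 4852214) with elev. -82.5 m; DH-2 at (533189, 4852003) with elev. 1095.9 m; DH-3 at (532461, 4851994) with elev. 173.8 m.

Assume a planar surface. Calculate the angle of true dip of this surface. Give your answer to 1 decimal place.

55.8°

Let the plane be z = a·x + b·y + c.
DH-2−DH-1: 803a − 211b = 1178.4;  DH-3−DH-1: 75a − 220b = 256.3.
Solving gives a = 1.27565, b = −0.73012.
Gradient magnitude |∇z| = √(a² + b²) = √(1.62728 + 0.53308) = 1.46981.
True dip = arctan(1.46981) = 55.8°, dipping toward WNW (azimuth ≈ 300°).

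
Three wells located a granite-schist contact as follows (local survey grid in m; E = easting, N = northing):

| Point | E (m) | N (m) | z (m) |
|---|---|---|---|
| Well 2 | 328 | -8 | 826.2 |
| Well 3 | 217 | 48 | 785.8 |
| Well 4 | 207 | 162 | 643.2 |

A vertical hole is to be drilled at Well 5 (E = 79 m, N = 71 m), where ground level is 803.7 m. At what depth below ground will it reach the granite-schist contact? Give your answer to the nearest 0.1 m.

8.7 m

Two edge vectors: Well 2→Well 3 = (-111, 56, -40.4), Well 2→Well 4 = (-121, 170, -183).
Normal n = (Well 2→Well 3) × (Well 2→Well 4) = (-3380, -15424.6, -12094).
So ∂z/∂E = −n_x/n_z = −0.27948 and ∂z/∂N = −n_y/n_z = −1.27539.
Intercept c from Well 2: 826.2 + 91.67 − 10.20 = 907.67.
At (79, 71): z_contact = −22.08 − 90.55 + 907.67 = 795.03 m.
Depth below ground = 803.7 − 795.03 = 8.7 m.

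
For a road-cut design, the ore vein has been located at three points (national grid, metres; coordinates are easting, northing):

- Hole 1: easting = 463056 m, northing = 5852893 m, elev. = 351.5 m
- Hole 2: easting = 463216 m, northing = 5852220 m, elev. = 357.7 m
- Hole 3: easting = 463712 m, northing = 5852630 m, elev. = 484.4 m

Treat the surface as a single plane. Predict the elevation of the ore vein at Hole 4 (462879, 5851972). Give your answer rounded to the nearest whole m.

273 m

Let the plane be z = a·easting + b·northing + c.
Hole 2−Hole 1: 160a − 673b = 6.2;  Hole 3−Hole 1: 656a − 263b = 132.9.
Solving gives a = 0.21985313, b = 0.04305572.
Then c = 351.5 − a·463056 − b·5852893 = −353453.35.
At (462879, 5851972): z = 101765.4 + 251960.9 − 353453.35 = 272.9 m.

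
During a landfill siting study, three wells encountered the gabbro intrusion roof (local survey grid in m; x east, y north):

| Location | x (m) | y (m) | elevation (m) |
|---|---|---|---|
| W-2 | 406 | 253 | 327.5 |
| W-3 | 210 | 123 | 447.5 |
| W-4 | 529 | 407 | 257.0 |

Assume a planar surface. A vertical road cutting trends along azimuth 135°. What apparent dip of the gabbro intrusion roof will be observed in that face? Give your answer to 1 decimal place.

27.1°

Two edge vectors: W-2→W-3 = (-196, -130, 120), W-2→W-4 = (123, 154, -70.5).
Normal n = (W-2→W-3) × (W-2→W-4) = (-9315, 942, -14194).
So ∂z/∂x = −n_x/n_z = −0.65626 and ∂z/∂y = −n_y/n_z = 0.06637.
Unit vector along 135° is (sin 135°, cos 135°) = (0.7071, -0.7071).
Slope in that direction = a·(0.7071) + b·(-0.7071) = −0.51098.
Apparent dip = arctan|0.51098| = 27.1° (true dip is 33.4°, so apparent ≤ true as expected).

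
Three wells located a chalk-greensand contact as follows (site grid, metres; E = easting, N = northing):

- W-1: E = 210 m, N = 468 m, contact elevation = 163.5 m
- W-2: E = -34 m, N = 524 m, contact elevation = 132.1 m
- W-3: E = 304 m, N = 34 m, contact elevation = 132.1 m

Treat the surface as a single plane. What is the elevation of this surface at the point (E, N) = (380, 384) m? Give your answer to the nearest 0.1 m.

180.6 m

Let the plane be z = a·E + b·N + c.
W-2−W-1: −244a + 56b = −31.4;  W-3−W-1: 94a − 434b = −31.4.
Solving gives a = 0.15289, b = 0.10547.
Then c = 163.5 − a·210 − b·468 = 82.03.
At (380, 384): z = 58.1 + 40.5 + 82.03 = 180.6 m.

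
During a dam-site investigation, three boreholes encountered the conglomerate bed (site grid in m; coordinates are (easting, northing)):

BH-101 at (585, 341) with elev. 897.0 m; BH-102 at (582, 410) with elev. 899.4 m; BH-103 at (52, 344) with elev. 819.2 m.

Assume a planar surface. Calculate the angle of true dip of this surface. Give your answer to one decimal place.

8.6°

Let the plane be z = a·E + b·N + c.
BH-102−BH-101: −3a + 69b = 2.4;  BH-103−BH-101: −533a + 3b = −77.8.
Solving gives a = 0.14620, b = 0.04114.
Gradient magnitude |∇z| = √(a² + b²) = √(0.02137 + 0.00169) = 0.15188.
True dip = arctan(0.15188) = 8.6°, dipping toward WSW (azimuth ≈ 254°).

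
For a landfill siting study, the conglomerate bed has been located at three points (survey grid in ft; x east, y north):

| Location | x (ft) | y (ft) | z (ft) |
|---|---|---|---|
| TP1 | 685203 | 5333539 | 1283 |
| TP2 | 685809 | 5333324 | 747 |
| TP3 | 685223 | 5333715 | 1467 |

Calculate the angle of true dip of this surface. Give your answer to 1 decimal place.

50.4°

Two edge vectors: TP1→TP2 = (606, -215, -536), TP1→TP3 = (20, 176, 184).
Normal n = (TP1→TP2) × (TP1→TP3) = (54776, -122224, 110956).
So ∂z/∂x = −n_x/n_z = −0.49367 and ∂z/∂y = −n_y/n_z = 1.10155.
Gradient magnitude |∇z| = √(a² + b²) = √(0.24371 + 1.21342) = 1.20712.
True dip = arctan(1.20712) = 50.4°, dipping toward SSE (azimuth ≈ 156°).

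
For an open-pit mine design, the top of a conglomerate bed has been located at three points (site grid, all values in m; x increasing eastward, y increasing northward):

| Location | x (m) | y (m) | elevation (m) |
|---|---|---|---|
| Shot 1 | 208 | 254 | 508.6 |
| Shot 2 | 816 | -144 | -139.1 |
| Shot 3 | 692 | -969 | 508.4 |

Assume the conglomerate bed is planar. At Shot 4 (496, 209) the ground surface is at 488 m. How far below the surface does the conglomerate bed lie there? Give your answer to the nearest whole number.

368 m

Let the plane be z = a·x + b·y + c.
Shot 2−Shot 1: 608a − 398b = −647.7;  Shot 3−Shot 1: 484a − 1223b = −0.2.
Solving gives a = −1.43762, b = −0.56877.
Then c = 508.6 − a·208 − b·254 = 952.09.
At (496, 209): z_contact = −713.1 − 118.9 + 952.09 = 120.2 m.
Depth below ground = 488 − 120.2 = 368 m.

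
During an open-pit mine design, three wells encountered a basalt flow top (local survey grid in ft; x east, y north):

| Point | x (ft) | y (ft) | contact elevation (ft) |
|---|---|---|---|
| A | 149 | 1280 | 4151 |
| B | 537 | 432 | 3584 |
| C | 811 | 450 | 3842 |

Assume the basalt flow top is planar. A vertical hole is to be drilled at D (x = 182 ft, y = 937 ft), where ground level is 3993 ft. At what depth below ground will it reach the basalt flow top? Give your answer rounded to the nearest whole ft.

Let the plane be z = a·x + b·y + c.
B−A: 388a − 848b = −567;  C−A: 662a − 830b = −309.
Solving gives a = 0.87149, b = 1.06738.
Then c = 4151 − a·149 − b·1280 = 2654.90.
At (182, 937): z_contact = 158.6 + 1000.1 + 2654.90 = 3813.6 ft.
Depth below ground = 3993 − 3813.6 = 179 ft.

179 ft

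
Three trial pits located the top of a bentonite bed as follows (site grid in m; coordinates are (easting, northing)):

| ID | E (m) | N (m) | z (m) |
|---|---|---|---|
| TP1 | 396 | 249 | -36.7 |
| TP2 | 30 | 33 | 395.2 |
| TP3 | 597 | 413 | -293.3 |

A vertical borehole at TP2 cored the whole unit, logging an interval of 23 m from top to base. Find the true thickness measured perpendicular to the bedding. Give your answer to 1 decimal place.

Two edge vectors: TP1→TP2 = (-366, -216, 431.9), TP1→TP3 = (201, 164, -256.6).
Normal n = (TP1→TP2) × (TP1→TP3) = (-15406, -7103.7, -16608).
So ∂z/∂E = −n_x/n_z = −0.92763 and ∂z/∂N = −n_y/n_z = −0.42773.
|∇z| = √(a²+b²) = 1.02149, so dip δ = arctan(1.02149) = 45.61°.
True thickness = vertical thickness × cos δ = 23 × cos 45.61° = 16.1 m.

16.1 m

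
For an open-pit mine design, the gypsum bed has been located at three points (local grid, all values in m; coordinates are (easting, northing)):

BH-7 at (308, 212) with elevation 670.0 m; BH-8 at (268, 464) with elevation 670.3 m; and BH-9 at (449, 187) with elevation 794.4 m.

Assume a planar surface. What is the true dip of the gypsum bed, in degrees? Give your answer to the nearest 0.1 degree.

42.6°

Two edge vectors: BH-7→BH-8 = (-40, 252, 0.3), BH-7→BH-9 = (141, -25, 124.4).
Normal n = (BH-7→BH-8) × (BH-7→BH-9) = (31356.3, 5018.3, -34532).
So ∂z/∂E = −n_x/n_z = 0.90804 and ∂z/∂N = −n_y/n_z = 0.14532.
Gradient magnitude |∇z| = √(a² + b²) = √(0.82453 + 0.02112) = 0.91959.
True dip = arctan(0.91959) = 42.6°, dipping toward W (azimuth ≈ 261°).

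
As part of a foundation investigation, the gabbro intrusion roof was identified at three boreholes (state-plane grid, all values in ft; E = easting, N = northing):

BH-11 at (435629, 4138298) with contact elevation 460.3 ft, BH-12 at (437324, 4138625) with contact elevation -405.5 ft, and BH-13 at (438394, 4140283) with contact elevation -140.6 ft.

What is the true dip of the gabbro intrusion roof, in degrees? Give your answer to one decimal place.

Two edge vectors: BH-11→BH-12 = (1695, 327, -865.8), BH-11→BH-13 = (2765, 1985, -600.9).
Normal n = (BH-11→BH-12) × (BH-11→BH-13) = (1522118.7, -1375411.5, 2460420).
So ∂z/∂E = −n_x/n_z = −0.61864 and ∂z/∂N = −n_y/n_z = 0.55901.
Gradient magnitude |∇z| = √(a² + b²) = √(0.38272 + 0.31250) = 0.83380.
True dip = arctan(0.83380) = 39.8°, dipping toward SE (azimuth ≈ 132°).

39.8°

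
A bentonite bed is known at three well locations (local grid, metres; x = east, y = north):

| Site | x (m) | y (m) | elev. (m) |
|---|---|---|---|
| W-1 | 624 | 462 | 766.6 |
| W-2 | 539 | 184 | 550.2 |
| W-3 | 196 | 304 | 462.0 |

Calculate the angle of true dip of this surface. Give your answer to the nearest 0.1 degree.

Let the plane be z = a·x + b·y + c.
W-2−W-1: −85a − 278b = −216.4;  W-3−W-1: −428a − 158b = −304.6.
Solving gives a = 0.47831, b = 0.63217.
Gradient magnitude |∇z| = √(a² + b²) = √(0.22878 + 0.39964) = 0.79273.
True dip = arctan(0.79273) = 38.4°, dipping toward SW (azimuth ≈ 217°).

38.4°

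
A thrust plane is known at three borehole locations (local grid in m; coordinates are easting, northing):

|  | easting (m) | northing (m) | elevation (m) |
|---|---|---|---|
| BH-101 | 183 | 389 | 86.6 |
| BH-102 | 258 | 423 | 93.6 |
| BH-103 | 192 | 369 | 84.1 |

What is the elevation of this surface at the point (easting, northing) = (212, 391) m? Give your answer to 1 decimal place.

87.8 m

Two edge vectors: BH-101→BH-102 = (75, 34, 7), BH-101→BH-103 = (9, -20, -2.5).
Normal n = (BH-101→BH-102) × (BH-101→BH-103) = (55, 250.5, -1806).
So ∂z/∂easting = −n_x/n_z = 0.03045 and ∂z/∂northing = −n_y/n_z = 0.13870.
Intercept c from BH-101: 86.6 − 5.57 − 53.96 = 27.07.
At (212, 391): z = 6.5 + 54.2 + 27.07 = 87.8 m.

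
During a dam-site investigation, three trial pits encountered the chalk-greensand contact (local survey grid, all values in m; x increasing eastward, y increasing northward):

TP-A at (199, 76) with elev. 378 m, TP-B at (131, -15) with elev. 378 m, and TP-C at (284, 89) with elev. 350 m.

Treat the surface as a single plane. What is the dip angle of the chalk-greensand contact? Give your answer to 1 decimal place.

24.9°

Let the plane be z = a·x + b·y + c.
TP-B−TP-A: −68a − 91b = 0;  TP-C−TP-A: 85a + 13b = −28.
Solving gives a = −0.37192, b = 0.27792.
Gradient magnitude |∇z| = √(a² + b²) = √(0.13832 + 0.07724) = 0.46428.
True dip = arctan(0.46428) = 24.9°, dipping toward SE (azimuth ≈ 127°).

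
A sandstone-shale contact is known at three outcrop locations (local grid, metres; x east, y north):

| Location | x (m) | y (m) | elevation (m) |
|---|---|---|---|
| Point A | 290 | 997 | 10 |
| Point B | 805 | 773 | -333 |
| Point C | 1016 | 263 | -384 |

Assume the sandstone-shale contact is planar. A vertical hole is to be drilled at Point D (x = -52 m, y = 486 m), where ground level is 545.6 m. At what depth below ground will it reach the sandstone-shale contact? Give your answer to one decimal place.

166.6 m

Two edge vectors: Point A→Point B = (515, -224, -343), Point A→Point C = (726, -734, -394).
Normal n = (Point A→Point B) × (Point A→Point C) = (-163506, -46108, -215386).
So ∂z/∂x = −n_x/n_z = −0.759130 and ∂z/∂y = −n_y/n_z = −0.214071.
Intercept c from Point A: 10 + 220.15 + 213.43 = 443.58.
At (-52, 486): z_contact = 39.47 − 104.04 + 443.58 = 379.01 m.
Depth below ground = 545.6 − 379.01 = 166.6 m.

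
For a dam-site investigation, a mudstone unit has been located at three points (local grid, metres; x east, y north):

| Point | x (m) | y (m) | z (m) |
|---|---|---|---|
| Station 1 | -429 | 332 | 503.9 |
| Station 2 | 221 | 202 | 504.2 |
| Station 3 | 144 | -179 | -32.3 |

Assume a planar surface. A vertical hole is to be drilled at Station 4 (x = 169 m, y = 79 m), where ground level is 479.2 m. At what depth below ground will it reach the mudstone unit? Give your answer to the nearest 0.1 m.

155.6 m

Let the plane be z = a·x + b·y + c.
Station 2−Station 1: 650a − 130b = 0.3;  Station 3−Station 1: 573a − 511b = −536.2.
Solving gives a = 0.27113, b = 1.35334.
Then c = 503.9 − a·-429 − b·332 = 170.91.
At (169, 79): z_contact = 45.82 + 106.91 + 170.91 = 323.64 m.
Depth below ground = 479.2 − 323.64 = 155.6 m.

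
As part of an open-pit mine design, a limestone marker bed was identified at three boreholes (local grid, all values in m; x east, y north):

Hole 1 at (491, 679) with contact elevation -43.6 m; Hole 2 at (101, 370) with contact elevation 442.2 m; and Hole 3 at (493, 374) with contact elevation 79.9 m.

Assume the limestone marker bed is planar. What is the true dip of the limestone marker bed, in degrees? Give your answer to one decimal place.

45.2°

Let the plane be z = a·x + b·y + c.
Hole 2−Hole 1: −390a − 309b = 485.8;  Hole 3−Hole 1: 2a − 305b = 123.5.
Solving gives a = −0.92004, b = −0.41095.
Gradient magnitude |∇z| = √(a² + b²) = √(0.84648 + 0.16888) = 1.00765.
True dip = arctan(1.00765) = 45.2°, dipping toward ENE (azimuth ≈ 066°).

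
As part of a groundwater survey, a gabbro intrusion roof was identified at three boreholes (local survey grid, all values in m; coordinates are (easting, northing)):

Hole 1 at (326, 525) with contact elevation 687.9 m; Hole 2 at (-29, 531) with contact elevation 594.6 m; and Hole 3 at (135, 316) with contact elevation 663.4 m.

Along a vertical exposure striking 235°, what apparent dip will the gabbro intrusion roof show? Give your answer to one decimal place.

8.2°

Let the plane be z = a·E + b·N + c.
Hole 2−Hole 1: −355a + 6b = −93.3;  Hole 3−Hole 1: −191a − 209b = −24.5.
Solving gives a = 0.26077, b = −0.12109.
Unit vector along 235° is (sin 235°, cos 235°) = (-0.8192, -0.5736).
Slope in that direction = a·(-0.8192) + b·(-0.5736) = −0.14416.
Apparent dip = arctan|0.14416| = 8.2° (true dip is 16.0°, so apparent ≤ true as expected).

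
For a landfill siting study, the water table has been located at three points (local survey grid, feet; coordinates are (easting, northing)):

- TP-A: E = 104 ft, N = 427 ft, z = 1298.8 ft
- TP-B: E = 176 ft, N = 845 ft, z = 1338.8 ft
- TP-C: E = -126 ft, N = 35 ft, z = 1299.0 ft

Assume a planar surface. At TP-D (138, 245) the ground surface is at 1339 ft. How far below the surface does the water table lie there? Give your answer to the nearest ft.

Let the plane be z = a·E + b·N + c.
TP-B−TP-A: 72a + 418b = 40;  TP-C−TP-A: −230a − 392b = 0.2.
Solving gives a = −0.23210, b = 0.13567.
Then c = 1298.8 − a·104 − b·427 = 1265.01.
At (138, 245): z_contact = −32.0 + 33.2 + 1265.01 = 1266.2 ft.
Depth below ground = 1339 − 1266.2 = 73 ft.

73 ft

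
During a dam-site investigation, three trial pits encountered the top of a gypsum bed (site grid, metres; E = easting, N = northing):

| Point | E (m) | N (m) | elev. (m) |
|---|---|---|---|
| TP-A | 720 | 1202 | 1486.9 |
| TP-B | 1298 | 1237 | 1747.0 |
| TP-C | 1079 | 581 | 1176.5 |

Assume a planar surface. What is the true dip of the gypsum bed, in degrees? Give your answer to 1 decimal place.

40.0°

Let the plane be z = a·E + b·N + c.
TP-B−TP-A: 578a + 35b = 260.1;  TP-C−TP-A: 359a − 621b = −310.4.
Solving gives a = 0.40554, b = 0.73428.
Gradient magnitude |∇z| = √(a² + b²) = √(0.16446 + 0.53917) = 0.83882.
True dip = arctan(0.83882) = 40.0°, dipping toward SSW (azimuth ≈ 209°).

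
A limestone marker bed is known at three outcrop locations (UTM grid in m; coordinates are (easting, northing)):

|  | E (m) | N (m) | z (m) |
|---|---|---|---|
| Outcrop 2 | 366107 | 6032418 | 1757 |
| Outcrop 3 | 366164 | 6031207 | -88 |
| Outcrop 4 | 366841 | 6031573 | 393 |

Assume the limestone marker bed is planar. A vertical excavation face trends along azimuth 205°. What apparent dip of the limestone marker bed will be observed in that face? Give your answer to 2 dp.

53.05°

Let the plane be z = a·E + b·N + c.
Outcrop 3−Outcrop 2: 57a − 1211b = −1845;  Outcrop 4−Outcrop 2: 734a − 845b = −1364.
Solving gives a = −0.11036, b = 1.51834.
Unit vector along 205° is (sin 205°, cos 205°) = (-0.4226, -0.9063).
Slope in that direction = a·(-0.4226) + b·(-0.9063) = −1.32944.
Apparent dip = arctan|1.32944| = 53.05° (true dip is 56.7°, so apparent ≤ true as expected).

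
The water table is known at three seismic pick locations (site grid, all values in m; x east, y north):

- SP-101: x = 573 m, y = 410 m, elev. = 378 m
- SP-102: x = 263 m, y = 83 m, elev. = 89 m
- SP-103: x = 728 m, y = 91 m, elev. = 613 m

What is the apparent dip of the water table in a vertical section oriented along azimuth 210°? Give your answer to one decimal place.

Let the plane be z = a·x + b·y + c.
SP-102−SP-101: −310a − 327b = −289;  SP-103−SP-101: 155a − 319b = 235.
Solving gives a = 1.13011, b = −0.18756.
Unit vector along 210° is (sin 210°, cos 210°) = (-0.5000, -0.8660).
Slope in that direction = a·(-0.5000) + b·(-0.8660) = −0.40262.
Apparent dip = arctan|0.40262| = 21.9° (true dip is 48.9°, so apparent ≤ true as expected).

21.9°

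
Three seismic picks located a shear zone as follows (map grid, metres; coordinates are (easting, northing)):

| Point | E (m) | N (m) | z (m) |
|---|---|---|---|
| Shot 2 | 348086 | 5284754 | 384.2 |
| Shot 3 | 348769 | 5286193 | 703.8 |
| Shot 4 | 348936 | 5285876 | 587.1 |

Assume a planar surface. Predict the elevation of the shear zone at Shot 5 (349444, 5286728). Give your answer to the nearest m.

Two edge vectors: Shot 2→Shot 3 = (683, 1439, 319.6), Shot 2→Shot 4 = (850, 1122, 202.9).
Normal n = (Shot 2→Shot 3) × (Shot 2→Shot 4) = (-66618.1, 133079.3, -456824).
So ∂z/∂E = −n_x/n_z = −0.14582881 and ∂z/∂N = −n_y/n_z = 0.29131416.
Intercept c from Shot 2: 384.2 + 50760.97 − 1539523.67 = −1488378.51.
At (349444, 5286728): z = −50959.0 + 1540098.7 − 1488378.51 = 761.2 m.

761 m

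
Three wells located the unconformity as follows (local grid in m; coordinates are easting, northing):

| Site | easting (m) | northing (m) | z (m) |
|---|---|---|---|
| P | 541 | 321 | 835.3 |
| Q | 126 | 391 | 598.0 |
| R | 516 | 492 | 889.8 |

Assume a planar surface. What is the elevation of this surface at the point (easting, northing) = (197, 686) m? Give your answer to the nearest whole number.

Two edge vectors: P→Q = (-415, 70, -237.3), P→R = (-25, 171, 54.5).
Normal n = (P→Q) × (P→R) = (44393.3, 28550, -69215).
So ∂z/∂easting = −n_x/n_z = 0.64138 and ∂z/∂northing = −n_y/n_z = 0.41248.
Intercept c from P: 835.3 − 346.99 − 132.41 = 355.90.
At (197, 686): z = 126.4 + 283.0 + 355.90 = 765.2 m.

765 m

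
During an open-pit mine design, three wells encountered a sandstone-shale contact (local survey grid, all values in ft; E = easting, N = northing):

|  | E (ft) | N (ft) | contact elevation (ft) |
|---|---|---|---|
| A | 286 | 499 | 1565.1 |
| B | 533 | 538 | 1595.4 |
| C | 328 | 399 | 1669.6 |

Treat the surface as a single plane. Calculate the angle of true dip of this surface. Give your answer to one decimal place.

Two edge vectors: A→B = (247, 39, 30.3), A→C = (42, -100, 104.5).
Normal n = (A→B) × (A→C) = (7105.5, -24538.9, -26338).
So ∂z/∂E = −n_x/n_z = 0.26978 and ∂z/∂N = −n_y/n_z = −0.93169.
Gradient magnitude |∇z| = √(a² + b²) = √(0.07278 + 0.86805) = 0.96996.
True dip = arctan(0.96996) = 44.1°, dipping toward NNW (azimuth ≈ 344°).

44.1°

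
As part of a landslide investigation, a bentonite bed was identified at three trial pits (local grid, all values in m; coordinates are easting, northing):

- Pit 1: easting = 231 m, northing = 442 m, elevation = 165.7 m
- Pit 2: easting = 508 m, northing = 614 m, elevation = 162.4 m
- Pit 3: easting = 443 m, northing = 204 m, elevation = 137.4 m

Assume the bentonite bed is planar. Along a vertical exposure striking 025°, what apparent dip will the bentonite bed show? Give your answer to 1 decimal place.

2.3°

Two edge vectors: Pit 1→Pit 2 = (277, 172, -3.3), Pit 1→Pit 3 = (212, -238, -28.3).
Normal n = (Pit 1→Pit 2) × (Pit 1→Pit 3) = (-5653, 7139.5, -102390).
So ∂z/∂easting = −n_x/n_z = −0.05521 and ∂z/∂northing = −n_y/n_z = 0.06973.
Unit vector along 025° is (sin 25°, cos 25°) = (0.4226, 0.9063).
Slope in that direction = a·(0.4226) + b·(0.9063) = 0.03986.
Apparent dip = arctan|0.03986| = 2.3° (true dip is 5.1°, so apparent ≤ true as expected).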